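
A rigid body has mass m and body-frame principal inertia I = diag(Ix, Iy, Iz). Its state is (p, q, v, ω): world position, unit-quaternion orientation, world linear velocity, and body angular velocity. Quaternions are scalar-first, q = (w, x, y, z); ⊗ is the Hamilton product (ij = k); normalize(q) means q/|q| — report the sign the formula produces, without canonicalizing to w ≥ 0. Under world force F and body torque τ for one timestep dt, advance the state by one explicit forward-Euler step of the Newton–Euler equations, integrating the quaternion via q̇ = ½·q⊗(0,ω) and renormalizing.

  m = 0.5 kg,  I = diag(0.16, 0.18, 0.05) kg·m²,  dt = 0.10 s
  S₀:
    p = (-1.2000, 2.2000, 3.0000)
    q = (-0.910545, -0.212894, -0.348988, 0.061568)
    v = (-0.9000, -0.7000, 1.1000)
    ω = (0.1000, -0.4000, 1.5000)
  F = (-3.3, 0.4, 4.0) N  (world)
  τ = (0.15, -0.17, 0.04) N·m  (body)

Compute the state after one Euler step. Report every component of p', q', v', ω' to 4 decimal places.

p' = (-1.2900, 2.1300, 3.1100)
q' = (-0.9183, -0.2417, -0.3136, -0.0007)
v' = (-1.5600, -0.6200, 1.9000)
ω' = (0.1450, -0.5036, 1.5816)

angular accel α = (0.4500, -1.0361, 0.8160)
new body rate ω' = (0.1450, -0.5036, 1.5816)
q⊗(0,ω) = (-0.2106578, -0.5899093, 0.6897158, -1.2457611)
q + ½dt·q⊗(0,ω), renormalized = (-0.9183, -0.2417, -0.3136, -0.0007)
p + v·dt = (-1.2900, 2.1300, 3.1100)
v' = v + a·dt = (-1.5600, -0.6200, 1.9000)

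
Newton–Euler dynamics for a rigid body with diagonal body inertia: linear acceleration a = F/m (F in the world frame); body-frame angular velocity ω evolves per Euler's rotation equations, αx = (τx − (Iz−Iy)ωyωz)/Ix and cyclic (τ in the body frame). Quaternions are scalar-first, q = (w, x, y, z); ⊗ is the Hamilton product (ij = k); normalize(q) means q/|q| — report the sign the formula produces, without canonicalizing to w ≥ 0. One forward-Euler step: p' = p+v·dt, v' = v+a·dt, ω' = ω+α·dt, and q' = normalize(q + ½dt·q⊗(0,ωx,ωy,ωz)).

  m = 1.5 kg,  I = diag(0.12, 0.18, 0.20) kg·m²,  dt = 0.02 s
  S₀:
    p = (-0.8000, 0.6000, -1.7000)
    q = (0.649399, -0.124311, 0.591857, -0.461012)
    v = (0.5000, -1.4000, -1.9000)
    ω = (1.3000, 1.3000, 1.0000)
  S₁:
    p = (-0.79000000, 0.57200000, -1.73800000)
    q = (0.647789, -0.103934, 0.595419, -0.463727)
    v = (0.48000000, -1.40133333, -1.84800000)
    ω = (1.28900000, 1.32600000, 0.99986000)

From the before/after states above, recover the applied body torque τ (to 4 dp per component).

τ = (-0.0400, 0.1300, 0.1000)

Δω = ω₁−ω₀ = (-0.01100000, 0.02600000, -0.00014000)
I·α + gyro = (-0.0400, 0.1300, 0.1000)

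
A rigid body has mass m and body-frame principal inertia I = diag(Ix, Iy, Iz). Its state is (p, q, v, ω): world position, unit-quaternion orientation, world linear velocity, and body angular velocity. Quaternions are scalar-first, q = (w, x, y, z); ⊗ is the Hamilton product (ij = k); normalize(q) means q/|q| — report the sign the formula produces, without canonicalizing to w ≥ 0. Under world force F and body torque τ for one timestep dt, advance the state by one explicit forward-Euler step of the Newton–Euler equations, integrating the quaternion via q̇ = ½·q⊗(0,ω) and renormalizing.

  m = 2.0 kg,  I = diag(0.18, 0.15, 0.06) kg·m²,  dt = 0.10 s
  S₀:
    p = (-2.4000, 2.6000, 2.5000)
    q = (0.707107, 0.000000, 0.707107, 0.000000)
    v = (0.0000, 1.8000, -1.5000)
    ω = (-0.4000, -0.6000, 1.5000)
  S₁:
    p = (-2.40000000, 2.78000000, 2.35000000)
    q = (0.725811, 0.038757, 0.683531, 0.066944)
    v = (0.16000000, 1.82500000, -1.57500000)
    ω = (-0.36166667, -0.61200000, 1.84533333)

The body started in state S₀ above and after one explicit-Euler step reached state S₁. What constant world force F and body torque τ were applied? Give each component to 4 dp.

F = (3.2000, 0.5000, -1.5000)
τ = (0.1500, -0.0900, 0.2000)

velocity change Δv = (0.16000000, 0.02500000, -0.07500000)
F = m·Δv/dt = (3.2000, 0.5000, -1.5000)
rate change Δω = (0.03833333, -0.01200000, 0.34533333)
applied torque τ = (0.1500, -0.0900, 0.2000)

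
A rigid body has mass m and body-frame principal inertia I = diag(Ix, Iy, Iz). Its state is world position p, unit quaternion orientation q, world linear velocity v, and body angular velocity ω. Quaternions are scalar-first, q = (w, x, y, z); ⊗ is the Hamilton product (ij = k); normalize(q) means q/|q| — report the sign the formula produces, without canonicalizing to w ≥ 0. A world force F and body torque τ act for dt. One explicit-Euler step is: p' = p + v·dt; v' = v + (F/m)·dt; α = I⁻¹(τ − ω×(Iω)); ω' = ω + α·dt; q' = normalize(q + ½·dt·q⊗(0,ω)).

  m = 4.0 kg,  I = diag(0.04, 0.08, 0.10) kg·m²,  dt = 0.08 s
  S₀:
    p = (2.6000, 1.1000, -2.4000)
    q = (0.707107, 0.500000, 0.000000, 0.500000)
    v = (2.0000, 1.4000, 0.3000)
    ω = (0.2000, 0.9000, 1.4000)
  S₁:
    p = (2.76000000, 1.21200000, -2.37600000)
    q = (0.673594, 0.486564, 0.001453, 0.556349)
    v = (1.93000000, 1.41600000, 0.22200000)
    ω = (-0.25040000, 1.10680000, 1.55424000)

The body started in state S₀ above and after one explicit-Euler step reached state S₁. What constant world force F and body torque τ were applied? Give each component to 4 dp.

Δv = v₁−v₀ = (-0.07000000, 0.01600000, -0.07800000)
m·(v₁−v₀)/dt = (-3.5000, 0.8000, -3.9000)
Δω = ω₁−ω₀ = (-0.45040000, 0.20680000, 0.15424000)
ω₀×(Iω₀) = (0.0252, -0.0168, 0.0072)
I·α + gyro = (-0.2000, 0.1900, 0.2000)

F = (-3.5000, 0.8000, -3.9000)
τ = (-0.2000, 0.1900, 0.2000)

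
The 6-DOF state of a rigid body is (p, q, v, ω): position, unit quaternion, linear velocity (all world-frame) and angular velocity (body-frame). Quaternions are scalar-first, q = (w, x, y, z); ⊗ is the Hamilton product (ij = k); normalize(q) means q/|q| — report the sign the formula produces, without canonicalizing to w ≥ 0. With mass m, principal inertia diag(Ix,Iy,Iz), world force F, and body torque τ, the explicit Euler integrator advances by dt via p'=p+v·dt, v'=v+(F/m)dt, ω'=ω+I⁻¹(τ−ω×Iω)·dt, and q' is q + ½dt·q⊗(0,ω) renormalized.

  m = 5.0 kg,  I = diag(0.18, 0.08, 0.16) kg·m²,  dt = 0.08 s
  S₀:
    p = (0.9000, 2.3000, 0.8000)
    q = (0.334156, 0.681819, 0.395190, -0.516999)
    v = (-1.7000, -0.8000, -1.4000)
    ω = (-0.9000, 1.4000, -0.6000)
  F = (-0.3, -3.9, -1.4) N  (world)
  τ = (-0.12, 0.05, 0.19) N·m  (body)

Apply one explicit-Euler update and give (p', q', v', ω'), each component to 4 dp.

p' = (0.7640, 2.2360, 0.6880)
q' = (0.3234, 0.6875, 0.4478, -0.4714)
v' = (-1.7048, -0.8624, -1.4224)
ω' = (-0.9235, 1.4392, -0.5680)

a = (-0.0600, -0.7800, -0.2800)
new position p' = (0.7640, 2.2360, 0.6880)
v + (F/m)dt = (-1.7048, -0.8624, -1.4224)
ω×(Iω) gyroscopic = (-0.0672, 0.0108, 0.1260)
α = I⁻¹(τ − ω×Iω) = (-0.2933, 0.4900, 0.4000)
ω' = ω + α·dt = (-0.9235, 1.4392, -0.5680)
2q̇ = q⊗(0,ω) = (-0.2498283, 0.1859442, 1.3422089, 1.1097240)
updated quaternion q' = (0.3234, 0.6875, 0.4478, -0.4714)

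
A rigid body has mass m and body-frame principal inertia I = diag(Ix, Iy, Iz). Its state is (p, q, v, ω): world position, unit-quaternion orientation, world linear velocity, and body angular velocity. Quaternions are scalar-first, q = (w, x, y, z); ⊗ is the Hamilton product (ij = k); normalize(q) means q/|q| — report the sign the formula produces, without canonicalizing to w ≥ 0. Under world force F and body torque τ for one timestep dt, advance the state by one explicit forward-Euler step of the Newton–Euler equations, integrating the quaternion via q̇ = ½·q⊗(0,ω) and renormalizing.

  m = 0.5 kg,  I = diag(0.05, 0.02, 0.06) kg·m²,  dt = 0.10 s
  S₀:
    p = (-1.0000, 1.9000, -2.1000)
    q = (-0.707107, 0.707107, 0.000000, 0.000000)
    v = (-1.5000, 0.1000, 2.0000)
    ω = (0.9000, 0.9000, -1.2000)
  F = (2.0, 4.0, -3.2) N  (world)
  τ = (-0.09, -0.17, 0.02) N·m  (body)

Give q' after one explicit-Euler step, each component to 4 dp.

q⊗(0,ω) = (-0.6363963, -0.6363963, 0.2121321, 1.4849247)
q' = normalize(q + ½dt·q⊗(0,ω)) = (-0.7361, 0.6727, 0.0106, 0.0740)

q' = (-0.7361, 0.6727, 0.0106, 0.0740)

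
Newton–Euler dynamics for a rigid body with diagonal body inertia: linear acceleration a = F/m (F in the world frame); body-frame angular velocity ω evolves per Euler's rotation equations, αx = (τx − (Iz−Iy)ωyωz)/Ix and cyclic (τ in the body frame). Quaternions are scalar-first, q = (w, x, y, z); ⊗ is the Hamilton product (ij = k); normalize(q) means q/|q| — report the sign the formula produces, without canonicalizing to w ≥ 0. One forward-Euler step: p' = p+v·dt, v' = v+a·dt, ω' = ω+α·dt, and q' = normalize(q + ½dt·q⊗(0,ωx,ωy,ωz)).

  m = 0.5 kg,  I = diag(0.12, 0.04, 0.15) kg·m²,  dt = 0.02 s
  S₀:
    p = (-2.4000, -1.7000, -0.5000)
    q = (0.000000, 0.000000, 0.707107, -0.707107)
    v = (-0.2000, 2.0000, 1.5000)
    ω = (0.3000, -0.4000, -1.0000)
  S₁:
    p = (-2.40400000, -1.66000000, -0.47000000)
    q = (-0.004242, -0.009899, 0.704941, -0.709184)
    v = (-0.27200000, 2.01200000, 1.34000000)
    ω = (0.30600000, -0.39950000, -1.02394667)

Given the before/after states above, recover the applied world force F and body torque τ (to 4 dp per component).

Δv = v₁−v₀ = (-0.07200000, 0.01200000, -0.16000000)
m·(v₁−v₀)/dt = (-1.8000, 0.3000, -4.0000)
ω₁ − ω₀ = (0.00600000, 0.00050000, -0.02394667)
precession coupling = (0.0440, 0.0090, 0.0096)
I·α + gyro = (0.0800, 0.0100, -0.1700)

F = (-1.8000, 0.3000, -4.0000)
τ = (0.0800, 0.0100, -0.1700)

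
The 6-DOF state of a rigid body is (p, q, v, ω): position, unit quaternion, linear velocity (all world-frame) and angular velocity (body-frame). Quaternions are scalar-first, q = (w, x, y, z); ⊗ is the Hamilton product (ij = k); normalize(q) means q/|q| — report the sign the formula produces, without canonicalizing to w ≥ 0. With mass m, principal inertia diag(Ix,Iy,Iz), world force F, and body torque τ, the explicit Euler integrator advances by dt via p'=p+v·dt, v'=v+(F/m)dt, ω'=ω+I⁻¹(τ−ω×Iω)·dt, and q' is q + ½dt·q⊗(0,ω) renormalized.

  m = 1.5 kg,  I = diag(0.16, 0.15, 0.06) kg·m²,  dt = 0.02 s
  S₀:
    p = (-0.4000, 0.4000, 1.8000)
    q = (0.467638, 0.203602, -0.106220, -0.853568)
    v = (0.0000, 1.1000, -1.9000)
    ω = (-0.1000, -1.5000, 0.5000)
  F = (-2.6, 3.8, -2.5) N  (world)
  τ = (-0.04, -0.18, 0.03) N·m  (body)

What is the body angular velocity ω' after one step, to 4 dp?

α = I⁻¹(τ − ω×Iω) = (-0.6719, -1.1667, 0.5250)
ω' = ω + α·dt = (-0.1134, -1.5233, 0.5105)

ω' = (-0.1134, -1.5233, 0.5105)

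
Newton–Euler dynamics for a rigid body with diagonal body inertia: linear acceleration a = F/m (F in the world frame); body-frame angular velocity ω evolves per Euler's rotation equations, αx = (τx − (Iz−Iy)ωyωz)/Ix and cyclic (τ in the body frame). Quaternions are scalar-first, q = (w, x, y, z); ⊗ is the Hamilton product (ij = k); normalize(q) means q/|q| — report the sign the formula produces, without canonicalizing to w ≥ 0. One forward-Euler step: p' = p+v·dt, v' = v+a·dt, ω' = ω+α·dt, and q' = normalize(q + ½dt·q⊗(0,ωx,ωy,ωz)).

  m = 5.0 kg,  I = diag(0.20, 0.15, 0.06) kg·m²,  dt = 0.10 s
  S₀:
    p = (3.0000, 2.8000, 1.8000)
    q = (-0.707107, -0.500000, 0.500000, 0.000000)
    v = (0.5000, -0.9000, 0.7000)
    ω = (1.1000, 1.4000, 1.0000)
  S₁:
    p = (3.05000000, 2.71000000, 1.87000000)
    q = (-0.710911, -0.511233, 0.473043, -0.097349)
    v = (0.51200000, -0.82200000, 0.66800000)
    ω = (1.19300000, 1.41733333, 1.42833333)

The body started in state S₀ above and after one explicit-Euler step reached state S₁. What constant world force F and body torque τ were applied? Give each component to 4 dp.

F = (0.6000, 3.9000, -1.6000)
τ = (0.0600, 0.1800, 0.1800)

Δω = ω₁−ω₀ = (0.09300000, 0.01733333, 0.42833333)
ω₀×(Iω₀) = (-0.1260, 0.1540, -0.0770)
τ = I·(Δω/dt) + ω₀×(Iω₀) = (0.0600, 0.1800, 0.1800)
v₁ − v₀ = (0.01200000, 0.07800000, -0.03200000)
F = m·Δv/dt = (0.6000, 3.9000, -1.6000)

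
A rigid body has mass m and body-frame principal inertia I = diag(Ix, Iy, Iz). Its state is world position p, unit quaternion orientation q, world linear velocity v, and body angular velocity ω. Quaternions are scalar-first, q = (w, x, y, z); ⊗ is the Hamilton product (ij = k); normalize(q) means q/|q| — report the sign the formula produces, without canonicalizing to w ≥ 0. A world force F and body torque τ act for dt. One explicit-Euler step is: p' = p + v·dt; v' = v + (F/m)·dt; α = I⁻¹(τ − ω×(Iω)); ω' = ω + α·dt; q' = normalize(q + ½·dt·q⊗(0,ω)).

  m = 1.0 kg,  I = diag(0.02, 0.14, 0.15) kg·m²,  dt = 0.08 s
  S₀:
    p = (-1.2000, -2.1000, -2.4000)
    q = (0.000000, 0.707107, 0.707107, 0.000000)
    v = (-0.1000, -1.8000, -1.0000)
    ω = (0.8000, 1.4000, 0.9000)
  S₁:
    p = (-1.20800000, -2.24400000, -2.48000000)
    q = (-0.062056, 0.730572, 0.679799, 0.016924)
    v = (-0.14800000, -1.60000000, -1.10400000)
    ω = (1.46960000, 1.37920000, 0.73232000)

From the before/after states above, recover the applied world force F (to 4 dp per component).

Δv = v₁−v₀ = (-0.04800000, 0.20000000, -0.10400000)
F = m·Δv/dt = (-0.6000, 2.5000, -1.3000)

F = (-0.6000, 2.5000, -1.3000)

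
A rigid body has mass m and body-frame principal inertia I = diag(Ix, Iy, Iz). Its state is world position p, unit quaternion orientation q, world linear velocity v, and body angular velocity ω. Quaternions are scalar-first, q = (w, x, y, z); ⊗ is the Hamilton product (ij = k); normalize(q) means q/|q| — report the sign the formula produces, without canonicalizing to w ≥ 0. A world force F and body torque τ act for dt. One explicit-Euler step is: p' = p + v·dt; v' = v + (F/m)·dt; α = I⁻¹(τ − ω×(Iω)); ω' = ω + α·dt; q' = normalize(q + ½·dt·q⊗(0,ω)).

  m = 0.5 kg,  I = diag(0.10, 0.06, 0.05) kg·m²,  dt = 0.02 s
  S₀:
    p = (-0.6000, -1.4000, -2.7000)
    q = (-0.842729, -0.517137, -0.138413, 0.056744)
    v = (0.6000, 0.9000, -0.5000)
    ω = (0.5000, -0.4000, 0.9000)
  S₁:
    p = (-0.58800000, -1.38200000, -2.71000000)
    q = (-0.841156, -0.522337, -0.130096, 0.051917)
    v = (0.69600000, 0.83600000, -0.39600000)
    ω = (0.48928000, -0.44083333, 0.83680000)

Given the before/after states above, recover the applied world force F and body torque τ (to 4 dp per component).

v₁ − v₀ = (0.09600000, -0.06400000, 0.10400000)
F = m·Δv/dt = (2.4000, -1.6000, 2.6000)
Δω = ω₁−ω₀ = (-0.01072000, -0.04083333, -0.06320000)
precession coupling = (0.0036, 0.0225, 0.0080)
I·α + gyro = (-0.0500, -0.1000, -0.1500)

F = (2.4000, -1.6000, 2.6000)
τ = (-0.0500, -0.1000, -0.1500)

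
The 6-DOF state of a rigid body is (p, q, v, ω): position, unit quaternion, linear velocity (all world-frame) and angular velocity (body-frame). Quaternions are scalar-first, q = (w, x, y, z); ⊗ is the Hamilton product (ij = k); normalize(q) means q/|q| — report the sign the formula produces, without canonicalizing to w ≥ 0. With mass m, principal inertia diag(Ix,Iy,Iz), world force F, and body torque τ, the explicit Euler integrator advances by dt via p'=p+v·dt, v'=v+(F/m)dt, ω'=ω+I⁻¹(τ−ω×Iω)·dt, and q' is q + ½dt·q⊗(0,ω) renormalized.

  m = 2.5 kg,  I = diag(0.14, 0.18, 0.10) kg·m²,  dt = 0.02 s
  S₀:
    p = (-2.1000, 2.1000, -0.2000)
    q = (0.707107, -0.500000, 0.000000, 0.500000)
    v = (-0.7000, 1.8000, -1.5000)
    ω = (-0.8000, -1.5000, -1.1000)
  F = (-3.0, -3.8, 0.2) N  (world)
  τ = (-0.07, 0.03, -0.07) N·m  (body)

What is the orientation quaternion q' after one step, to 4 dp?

q' = (0.7085, -0.4981, -0.0201, 0.4996)

q⊗(0,ω) = (0.1500000, 0.1843144, -2.0106605, -0.0278177)
q' = normalize(q + ½dt·q⊗(0,ω)) = (0.7085, -0.4981, -0.0201, 0.4996)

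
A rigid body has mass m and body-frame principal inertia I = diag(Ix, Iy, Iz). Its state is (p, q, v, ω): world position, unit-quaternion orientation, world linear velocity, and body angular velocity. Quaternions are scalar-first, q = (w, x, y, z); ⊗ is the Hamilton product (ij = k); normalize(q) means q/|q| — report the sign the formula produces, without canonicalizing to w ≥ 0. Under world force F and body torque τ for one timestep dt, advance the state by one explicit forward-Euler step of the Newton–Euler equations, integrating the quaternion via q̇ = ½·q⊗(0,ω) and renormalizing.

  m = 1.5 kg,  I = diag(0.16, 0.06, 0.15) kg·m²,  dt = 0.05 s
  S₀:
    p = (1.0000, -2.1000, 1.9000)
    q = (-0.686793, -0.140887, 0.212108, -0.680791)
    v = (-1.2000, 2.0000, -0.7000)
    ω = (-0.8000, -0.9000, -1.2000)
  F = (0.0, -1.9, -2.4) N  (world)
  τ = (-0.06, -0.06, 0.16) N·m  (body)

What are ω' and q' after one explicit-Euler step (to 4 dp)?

ω' = (-0.8491, -0.9580, -1.1227)
q' = (-0.7046, -0.1487, 0.2367, -0.6522)

ω×(Iω) gyroscopic = (0.0972, 0.0096, -0.0720)
(τ − ω×Iω)/I = (-0.9825, -1.1600, 1.5467)
new body rate ω' = (-0.8491, -0.9580, -1.1227)
Hamilton product q⊗(0,ω) = (-0.7387616, -0.3178071, 0.9936821, 1.1206363)
q' = normalize(q + ½dt·q⊗(0,ω)) = (-0.7046, -0.1487, 0.2367, -0.6522)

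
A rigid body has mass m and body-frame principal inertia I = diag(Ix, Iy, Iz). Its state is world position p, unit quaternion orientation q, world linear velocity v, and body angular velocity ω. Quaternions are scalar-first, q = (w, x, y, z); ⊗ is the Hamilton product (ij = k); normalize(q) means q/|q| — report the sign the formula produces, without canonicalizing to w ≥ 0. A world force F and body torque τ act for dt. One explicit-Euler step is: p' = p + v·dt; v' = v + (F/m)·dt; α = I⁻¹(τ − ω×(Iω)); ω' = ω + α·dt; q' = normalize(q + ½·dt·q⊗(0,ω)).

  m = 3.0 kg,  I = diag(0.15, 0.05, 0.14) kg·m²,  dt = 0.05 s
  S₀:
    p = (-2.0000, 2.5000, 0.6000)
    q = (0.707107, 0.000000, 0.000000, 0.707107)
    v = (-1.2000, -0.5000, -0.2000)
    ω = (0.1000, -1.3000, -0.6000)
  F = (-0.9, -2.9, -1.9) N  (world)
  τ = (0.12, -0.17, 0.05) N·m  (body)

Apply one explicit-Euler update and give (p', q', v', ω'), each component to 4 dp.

gyro term ω×Iω = (0.0702, -0.0006, 0.0130)
(τ − ω×Iω)/I = (0.3320, -3.3880, 0.2643)
ω' = ω + α·dt = (0.1166, -1.4694, -0.5868)
Hamilton product q⊗(0,ω) = (0.4242642, 0.9899498, -0.8485284, -0.4242642)
updated quaternion q' = (0.7173, 0.0247, -0.0212, 0.6961)
p' = p + v·dt = (-2.0600, 2.4750, 0.5900)
new velocity v' = (-1.2150, -0.5483, -0.2317)

p' = (-2.0600, 2.4750, 0.5900)
q' = (0.7173, 0.0247, -0.0212, 0.6961)
v' = (-1.2150, -0.5483, -0.2317)
ω' = (0.1166, -1.4694, -0.5868)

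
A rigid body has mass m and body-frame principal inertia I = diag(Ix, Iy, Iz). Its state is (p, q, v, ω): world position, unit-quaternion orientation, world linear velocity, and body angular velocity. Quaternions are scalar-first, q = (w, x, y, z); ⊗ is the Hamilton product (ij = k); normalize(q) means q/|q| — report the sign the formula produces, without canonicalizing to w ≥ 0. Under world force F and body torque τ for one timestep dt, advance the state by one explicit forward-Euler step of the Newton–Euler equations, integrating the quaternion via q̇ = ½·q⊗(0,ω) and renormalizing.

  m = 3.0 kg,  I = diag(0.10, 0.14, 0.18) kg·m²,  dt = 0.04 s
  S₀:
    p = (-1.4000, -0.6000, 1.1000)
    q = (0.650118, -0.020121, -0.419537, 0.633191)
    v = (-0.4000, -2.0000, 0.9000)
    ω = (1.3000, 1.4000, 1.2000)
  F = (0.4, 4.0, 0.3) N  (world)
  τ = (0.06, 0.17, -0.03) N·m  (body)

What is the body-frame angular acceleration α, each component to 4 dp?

α = (-0.0720, 2.1057, -0.5711)

gyro term ω×Iω = (0.0672, -0.1248, 0.0728)
(τ − ω×Iω)/I = (-0.0720, 2.1057, -0.5711)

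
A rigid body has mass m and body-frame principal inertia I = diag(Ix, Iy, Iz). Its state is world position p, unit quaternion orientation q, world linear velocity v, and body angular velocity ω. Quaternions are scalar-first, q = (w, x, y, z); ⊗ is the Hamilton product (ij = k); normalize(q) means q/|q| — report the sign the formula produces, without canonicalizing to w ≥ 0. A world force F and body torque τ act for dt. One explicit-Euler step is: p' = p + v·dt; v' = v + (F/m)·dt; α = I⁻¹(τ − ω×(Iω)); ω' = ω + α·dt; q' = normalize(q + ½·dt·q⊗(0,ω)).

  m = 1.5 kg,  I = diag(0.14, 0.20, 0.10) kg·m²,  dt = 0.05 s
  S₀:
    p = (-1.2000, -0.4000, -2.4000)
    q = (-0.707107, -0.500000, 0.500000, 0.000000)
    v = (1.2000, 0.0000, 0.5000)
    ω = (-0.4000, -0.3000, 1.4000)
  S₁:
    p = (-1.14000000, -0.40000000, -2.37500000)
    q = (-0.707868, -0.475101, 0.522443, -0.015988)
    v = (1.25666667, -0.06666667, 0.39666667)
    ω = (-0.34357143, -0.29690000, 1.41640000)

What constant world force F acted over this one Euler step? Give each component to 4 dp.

velocity change Δv = (0.05666667, -0.06666667, -0.10333333)
applied force F = (1.7000, -2.0000, -3.1000)

F = (1.7000, -2.0000, -3.1000)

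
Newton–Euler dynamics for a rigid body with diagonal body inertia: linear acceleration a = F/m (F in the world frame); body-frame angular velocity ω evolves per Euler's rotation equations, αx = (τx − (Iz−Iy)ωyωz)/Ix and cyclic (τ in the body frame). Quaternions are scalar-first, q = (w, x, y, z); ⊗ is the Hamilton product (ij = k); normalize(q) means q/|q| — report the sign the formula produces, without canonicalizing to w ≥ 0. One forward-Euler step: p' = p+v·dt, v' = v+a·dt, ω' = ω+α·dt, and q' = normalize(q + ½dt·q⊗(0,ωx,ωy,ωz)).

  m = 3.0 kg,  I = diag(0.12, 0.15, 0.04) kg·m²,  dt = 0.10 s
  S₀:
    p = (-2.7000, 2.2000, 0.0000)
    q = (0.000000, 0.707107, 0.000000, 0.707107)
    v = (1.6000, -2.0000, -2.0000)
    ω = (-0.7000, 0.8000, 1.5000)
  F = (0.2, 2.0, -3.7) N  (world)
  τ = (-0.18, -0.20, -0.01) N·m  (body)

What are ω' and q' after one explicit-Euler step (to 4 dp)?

α = I⁻¹(τ − ω×Iω) = (-0.4000, -0.7733, 0.1700)
ω + α·dt = (-0.7400, 0.7227, 1.5170)
2q̇ = q⊗(0,ω) = (-0.5656856, -0.5656856, -1.5556354, 0.5656856)
updated quaternion q' = (-0.0282, 0.6760, -0.0775, 0.7323)

ω' = (-0.7400, 0.7227, 1.5170)
q' = (-0.0282, 0.6760, -0.0775, 0.7323)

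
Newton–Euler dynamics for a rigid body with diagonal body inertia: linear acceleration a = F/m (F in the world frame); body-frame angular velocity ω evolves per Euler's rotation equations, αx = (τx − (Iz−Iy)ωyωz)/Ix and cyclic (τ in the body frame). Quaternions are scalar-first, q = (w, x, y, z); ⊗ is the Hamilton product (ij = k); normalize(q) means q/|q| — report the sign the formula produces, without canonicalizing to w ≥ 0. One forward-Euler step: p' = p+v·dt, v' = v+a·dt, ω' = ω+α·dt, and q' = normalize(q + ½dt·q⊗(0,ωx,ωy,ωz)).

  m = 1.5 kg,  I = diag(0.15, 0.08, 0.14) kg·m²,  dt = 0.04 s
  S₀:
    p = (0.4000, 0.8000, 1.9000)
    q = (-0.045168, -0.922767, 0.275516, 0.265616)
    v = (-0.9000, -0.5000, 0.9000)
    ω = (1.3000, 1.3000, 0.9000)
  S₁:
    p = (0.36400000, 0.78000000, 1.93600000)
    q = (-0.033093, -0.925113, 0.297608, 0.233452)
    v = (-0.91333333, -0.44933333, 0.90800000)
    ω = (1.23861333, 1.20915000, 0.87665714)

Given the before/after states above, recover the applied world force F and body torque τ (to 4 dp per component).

velocity change Δv = (-0.01333333, 0.05066667, 0.00800000)
applied force F = (-0.5000, 1.9000, 0.3000)
Δω = ω₁−ω₀ = (-0.06138667, -0.09085000, -0.02334286)
ω₀×(Iω₀) = (0.0702, 0.0117, -0.1183)
τ = I·(Δω/dt) + ω₀×(Iω₀) = (-0.1600, -0.1700, -0.2000)

F = (-0.5000, 1.9000, 0.3000)
τ = (-0.1600, -0.1700, -0.2000)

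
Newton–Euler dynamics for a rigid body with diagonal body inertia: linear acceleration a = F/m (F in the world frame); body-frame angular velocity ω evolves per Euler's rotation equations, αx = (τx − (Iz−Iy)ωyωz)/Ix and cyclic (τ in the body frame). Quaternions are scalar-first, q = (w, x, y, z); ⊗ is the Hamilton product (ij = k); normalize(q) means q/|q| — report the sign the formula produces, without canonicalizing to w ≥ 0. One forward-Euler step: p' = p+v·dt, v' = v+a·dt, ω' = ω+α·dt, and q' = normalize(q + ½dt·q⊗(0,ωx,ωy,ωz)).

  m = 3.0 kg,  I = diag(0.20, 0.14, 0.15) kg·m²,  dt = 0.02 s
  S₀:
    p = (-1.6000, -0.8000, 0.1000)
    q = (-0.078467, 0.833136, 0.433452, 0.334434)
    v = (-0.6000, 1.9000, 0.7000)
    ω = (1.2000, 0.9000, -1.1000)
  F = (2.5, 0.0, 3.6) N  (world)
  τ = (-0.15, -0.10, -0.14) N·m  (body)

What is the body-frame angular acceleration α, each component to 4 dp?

ω×(Iω) gyroscopic = (-0.0099, -0.0660, -0.0648)
angular accel α = (-0.7005, -0.2429, -0.5013)

α = (-0.7005, -0.2429, -0.5013)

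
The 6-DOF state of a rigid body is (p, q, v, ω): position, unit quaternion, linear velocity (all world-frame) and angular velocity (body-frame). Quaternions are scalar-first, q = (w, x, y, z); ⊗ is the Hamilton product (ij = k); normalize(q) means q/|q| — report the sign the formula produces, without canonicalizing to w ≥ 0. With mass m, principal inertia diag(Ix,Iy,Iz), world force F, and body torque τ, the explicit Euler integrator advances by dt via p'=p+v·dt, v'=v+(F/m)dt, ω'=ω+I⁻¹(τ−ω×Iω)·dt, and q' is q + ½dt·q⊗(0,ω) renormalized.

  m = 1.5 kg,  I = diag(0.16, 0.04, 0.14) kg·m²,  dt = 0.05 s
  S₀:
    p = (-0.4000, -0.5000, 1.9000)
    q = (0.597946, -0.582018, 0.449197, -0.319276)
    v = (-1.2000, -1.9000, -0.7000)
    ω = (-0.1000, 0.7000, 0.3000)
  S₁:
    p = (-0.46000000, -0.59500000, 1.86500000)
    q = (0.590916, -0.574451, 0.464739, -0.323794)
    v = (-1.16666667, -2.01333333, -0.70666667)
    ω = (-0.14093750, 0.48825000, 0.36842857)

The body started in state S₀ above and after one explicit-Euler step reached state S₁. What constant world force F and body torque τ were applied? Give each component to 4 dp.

Δω = ω₁−ω₀ = (-0.04093750, -0.21175000, 0.06842857)
I·α + gyro = (-0.1100, -0.1700, 0.2000)
v₁ − v₀ = (0.03333333, -0.11333333, -0.00666667)
applied force F = (1.0000, -3.4000, -0.2000)

F = (1.0000, -3.4000, -0.2000)
τ = (-0.1100, -0.1700, 0.2000)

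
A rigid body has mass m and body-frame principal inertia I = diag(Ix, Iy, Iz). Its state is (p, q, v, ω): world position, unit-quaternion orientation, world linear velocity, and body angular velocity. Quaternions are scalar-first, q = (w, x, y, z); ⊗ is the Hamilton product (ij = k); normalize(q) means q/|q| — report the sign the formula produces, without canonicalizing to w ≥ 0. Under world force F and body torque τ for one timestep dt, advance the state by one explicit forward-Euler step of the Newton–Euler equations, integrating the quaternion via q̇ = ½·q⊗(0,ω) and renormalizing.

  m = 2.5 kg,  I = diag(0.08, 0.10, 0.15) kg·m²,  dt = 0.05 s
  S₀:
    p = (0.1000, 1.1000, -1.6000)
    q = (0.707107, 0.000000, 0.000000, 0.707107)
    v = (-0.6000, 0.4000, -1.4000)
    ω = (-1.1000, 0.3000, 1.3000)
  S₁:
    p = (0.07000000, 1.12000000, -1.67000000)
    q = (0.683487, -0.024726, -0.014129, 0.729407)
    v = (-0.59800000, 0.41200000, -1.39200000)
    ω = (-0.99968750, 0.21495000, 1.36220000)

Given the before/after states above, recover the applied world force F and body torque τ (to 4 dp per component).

F = (0.1000, 0.6000, 0.4000)
τ = (0.1800, -0.0700, 0.1800)

rate change Δω = (0.10031250, -0.08505000, 0.06220000)
ω₀×(Iω₀) = (0.0195, 0.1001, -0.0066)
applied torque τ = (0.1800, -0.0700, 0.1800)
v₁ − v₀ = (0.00200000, 0.01200000, 0.00800000)
m·(v₁−v₀)/dt = (0.1000, 0.6000, 0.4000)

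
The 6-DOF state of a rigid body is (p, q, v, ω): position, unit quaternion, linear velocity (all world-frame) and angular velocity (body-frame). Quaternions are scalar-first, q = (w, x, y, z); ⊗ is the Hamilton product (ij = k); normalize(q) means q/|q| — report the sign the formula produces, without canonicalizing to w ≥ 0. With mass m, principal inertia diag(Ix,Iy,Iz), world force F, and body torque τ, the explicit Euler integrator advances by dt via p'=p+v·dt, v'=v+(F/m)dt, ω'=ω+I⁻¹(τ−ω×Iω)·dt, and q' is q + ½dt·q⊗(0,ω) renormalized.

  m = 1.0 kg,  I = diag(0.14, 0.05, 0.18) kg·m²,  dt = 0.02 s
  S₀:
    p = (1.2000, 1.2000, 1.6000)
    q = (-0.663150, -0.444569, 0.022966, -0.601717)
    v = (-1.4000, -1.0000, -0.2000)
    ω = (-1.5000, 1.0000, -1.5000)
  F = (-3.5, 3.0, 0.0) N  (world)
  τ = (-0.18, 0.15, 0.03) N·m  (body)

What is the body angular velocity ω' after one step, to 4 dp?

angular accel α = (0.1071, 4.8000, -0.5833)
new body rate ω' = (-1.4979, 1.0960, -1.5117)

ω' = (-1.4979, 1.0960, -1.5117)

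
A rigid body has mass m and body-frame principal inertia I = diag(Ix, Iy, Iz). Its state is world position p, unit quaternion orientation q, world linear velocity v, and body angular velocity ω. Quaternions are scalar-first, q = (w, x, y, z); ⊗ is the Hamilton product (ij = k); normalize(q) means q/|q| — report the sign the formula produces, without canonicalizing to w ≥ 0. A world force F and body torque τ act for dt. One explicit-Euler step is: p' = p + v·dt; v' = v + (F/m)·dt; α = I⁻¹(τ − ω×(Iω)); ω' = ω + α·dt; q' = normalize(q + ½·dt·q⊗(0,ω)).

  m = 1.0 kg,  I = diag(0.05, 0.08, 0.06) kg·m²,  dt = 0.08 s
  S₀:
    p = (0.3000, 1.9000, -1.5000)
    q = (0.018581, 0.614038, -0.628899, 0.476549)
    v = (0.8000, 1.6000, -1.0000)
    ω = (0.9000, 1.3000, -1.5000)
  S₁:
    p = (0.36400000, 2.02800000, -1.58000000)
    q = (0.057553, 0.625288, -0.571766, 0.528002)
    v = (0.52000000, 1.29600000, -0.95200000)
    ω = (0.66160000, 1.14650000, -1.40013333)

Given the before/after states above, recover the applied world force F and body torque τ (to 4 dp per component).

F = (-3.5000, -3.8000, 0.6000)
τ = (-0.1100, -0.1400, 0.1100)

rate change Δω = (-0.23840000, -0.15350000, 0.09986667)
applied torque τ = (-0.1100, -0.1400, 0.1100)
Δv = v₁−v₀ = (-0.28000000, -0.30400000, 0.04800000)
F = m·Δv/dt = (-3.5000, -3.8000, 0.6000)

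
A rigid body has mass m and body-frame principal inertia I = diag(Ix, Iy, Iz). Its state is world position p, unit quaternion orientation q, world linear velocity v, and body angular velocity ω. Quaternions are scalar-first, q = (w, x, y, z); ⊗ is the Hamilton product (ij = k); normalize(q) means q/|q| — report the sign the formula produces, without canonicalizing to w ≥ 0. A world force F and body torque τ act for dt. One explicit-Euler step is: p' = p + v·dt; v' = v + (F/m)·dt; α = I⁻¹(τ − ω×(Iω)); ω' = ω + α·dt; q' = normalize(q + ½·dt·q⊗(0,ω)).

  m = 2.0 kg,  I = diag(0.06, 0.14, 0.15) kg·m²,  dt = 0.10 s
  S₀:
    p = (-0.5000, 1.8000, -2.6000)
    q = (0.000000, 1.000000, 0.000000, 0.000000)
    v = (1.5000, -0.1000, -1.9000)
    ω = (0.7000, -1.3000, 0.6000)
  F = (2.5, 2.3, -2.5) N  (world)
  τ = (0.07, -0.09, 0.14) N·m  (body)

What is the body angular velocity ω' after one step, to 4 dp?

ω' = (0.8297, -1.3373, 0.7419)

angular accel α = (1.2967, -0.3729, 1.4187)
new body rate ω' = (0.8297, -1.3373, 0.7419)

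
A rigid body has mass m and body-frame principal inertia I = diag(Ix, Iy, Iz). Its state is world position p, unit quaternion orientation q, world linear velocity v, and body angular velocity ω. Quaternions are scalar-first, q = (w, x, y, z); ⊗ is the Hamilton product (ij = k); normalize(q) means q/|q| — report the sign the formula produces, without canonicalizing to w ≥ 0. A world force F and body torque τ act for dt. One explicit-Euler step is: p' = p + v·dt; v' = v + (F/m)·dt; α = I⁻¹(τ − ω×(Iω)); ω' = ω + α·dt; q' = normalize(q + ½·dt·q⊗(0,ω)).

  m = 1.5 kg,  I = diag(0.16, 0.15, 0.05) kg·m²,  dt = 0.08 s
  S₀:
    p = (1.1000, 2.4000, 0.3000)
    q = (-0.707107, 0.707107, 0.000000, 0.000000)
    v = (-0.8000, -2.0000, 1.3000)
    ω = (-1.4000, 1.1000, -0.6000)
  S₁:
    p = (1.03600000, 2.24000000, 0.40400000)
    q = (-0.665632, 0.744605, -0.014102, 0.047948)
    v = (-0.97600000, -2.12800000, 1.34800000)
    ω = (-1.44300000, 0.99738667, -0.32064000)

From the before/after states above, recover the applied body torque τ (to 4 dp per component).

Δω = ω₁−ω₀ = (-0.04300000, -0.10261333, 0.27936000)
τ = I·(Δω/dt) + ω₀×(Iω₀) = (-0.0200, -0.1000, 0.1900)

τ = (-0.0200, -0.1000, 0.1900)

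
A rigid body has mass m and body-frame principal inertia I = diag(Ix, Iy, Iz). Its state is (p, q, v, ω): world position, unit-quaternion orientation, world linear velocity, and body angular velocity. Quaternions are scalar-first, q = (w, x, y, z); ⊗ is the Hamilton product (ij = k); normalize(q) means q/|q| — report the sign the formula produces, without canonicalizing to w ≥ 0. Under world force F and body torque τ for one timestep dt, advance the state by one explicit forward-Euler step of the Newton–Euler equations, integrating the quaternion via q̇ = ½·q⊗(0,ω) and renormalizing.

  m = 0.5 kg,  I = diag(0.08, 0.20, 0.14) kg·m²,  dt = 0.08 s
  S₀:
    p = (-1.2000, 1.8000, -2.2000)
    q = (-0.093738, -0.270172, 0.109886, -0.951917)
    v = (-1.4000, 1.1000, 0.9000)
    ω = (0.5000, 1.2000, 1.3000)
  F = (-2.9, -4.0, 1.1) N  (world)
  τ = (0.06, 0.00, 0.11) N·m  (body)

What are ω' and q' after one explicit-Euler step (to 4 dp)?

precession coupling ω×(Iω) = (-0.0936, -0.0390, 0.0720)
angular accel α = (1.9200, 0.1950, 0.2714)
ω + α·dt = (0.6536, 1.2156, 1.3217)
Hamilton product q⊗(0,ω) = (1.2407149, 1.2382832, -0.2372205, -0.5010088)
q' = normalize(q + ½dt·q⊗(0,ω)) = (-0.0440, -0.2200, 0.1001, -0.9693)

ω' = (0.6536, 1.2156, 1.3217)
q' = (-0.0440, -0.2200, 0.1001, -0.9693)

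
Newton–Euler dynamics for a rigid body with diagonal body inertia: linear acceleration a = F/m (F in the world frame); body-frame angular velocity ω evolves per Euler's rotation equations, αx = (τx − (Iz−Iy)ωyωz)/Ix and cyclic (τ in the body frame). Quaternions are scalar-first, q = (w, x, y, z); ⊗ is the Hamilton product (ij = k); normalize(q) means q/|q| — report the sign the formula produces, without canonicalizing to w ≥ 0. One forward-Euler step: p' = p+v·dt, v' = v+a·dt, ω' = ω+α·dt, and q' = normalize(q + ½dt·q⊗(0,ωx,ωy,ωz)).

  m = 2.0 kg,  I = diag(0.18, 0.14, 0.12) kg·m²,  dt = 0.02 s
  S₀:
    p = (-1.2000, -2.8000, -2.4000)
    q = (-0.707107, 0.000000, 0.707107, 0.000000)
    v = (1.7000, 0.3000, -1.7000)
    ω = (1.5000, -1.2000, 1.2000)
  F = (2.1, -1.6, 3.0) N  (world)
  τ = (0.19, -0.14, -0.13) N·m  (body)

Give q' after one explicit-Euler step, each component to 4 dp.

q⊗(0,ω) = (0.8485284, -0.2121321, 0.8485284, -1.9091889)
updated quaternion q' = (-0.6984, -0.0021, 0.7154, -0.0191)

q' = (-0.6984, -0.0021, 0.7154, -0.0191)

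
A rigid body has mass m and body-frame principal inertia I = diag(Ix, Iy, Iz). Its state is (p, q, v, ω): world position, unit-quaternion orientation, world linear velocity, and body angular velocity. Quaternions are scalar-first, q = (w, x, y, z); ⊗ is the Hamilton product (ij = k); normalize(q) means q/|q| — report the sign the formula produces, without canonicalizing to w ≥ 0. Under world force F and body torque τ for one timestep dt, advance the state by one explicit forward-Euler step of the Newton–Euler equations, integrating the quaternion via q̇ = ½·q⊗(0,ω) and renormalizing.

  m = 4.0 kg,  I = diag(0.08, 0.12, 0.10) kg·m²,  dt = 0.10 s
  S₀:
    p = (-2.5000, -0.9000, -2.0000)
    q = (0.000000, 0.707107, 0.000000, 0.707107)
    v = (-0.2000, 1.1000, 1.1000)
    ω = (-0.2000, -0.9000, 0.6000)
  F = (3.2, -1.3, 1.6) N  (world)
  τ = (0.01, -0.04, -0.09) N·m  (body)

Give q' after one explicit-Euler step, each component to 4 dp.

Hamilton product q⊗(0,ω) = (-0.2828428, 0.6363963, -0.5656856, -0.6363963)
updated quaternion q' = (-0.0141, 0.7378, -0.0282, 0.6743)

q' = (-0.0141, 0.7378, -0.0282, 0.6743)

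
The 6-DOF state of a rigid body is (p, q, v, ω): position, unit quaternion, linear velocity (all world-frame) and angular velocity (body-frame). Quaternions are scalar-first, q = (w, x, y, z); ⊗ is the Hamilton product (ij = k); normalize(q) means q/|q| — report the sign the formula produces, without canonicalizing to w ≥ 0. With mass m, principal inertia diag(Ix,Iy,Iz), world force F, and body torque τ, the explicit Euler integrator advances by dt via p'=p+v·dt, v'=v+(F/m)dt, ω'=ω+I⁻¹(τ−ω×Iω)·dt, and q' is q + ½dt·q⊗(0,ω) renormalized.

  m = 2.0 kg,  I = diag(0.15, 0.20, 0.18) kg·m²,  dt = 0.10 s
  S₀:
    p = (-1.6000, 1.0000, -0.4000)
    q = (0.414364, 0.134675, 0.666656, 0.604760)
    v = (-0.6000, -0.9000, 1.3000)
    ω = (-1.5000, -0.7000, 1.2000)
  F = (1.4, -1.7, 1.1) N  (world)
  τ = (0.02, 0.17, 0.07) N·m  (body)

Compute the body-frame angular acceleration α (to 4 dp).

ω×(Iω) gyroscopic = (0.0168, 0.0540, 0.0525)
(τ − ω×Iω)/I = (0.0213, 0.5800, 0.0972)

α = (0.0213, 0.5800, 0.0972)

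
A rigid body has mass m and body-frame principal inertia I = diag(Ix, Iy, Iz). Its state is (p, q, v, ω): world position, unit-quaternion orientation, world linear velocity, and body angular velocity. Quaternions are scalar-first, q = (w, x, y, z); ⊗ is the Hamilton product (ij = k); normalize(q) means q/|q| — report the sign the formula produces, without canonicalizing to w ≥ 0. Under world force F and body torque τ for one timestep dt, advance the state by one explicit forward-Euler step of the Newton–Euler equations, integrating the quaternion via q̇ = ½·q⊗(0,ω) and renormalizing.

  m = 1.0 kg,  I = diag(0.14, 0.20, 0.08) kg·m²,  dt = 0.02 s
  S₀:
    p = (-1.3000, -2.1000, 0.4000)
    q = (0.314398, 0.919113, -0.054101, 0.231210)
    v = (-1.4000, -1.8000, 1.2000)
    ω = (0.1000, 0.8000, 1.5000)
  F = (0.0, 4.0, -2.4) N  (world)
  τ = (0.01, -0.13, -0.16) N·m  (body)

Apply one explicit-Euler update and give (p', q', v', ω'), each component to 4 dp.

p' = (-1.3280, -2.1360, 0.4240)
q' = (0.3104, 0.9166, -0.0651, 0.2433)
v' = (-1.4000, -1.7200, 1.1520)
ω' = (0.1220, 0.7861, 1.4588)

angular accel α = (1.1000, -0.6950, -2.0600)
ω' = ω + α·dt = (0.1220, 0.7861, 1.4588)
2q̇ = q⊗(0,ω) = (-0.3954455, -0.2346797, -1.1040301, 1.2122975)
q' = normalize(q + ½dt·q⊗(0,ω)) = (0.3104, 0.9166, -0.0651, 0.2433)
new position p' = (-1.3280, -2.1360, 0.4240)
v + (F/m)dt = (-1.4000, -1.7200, 1.1520)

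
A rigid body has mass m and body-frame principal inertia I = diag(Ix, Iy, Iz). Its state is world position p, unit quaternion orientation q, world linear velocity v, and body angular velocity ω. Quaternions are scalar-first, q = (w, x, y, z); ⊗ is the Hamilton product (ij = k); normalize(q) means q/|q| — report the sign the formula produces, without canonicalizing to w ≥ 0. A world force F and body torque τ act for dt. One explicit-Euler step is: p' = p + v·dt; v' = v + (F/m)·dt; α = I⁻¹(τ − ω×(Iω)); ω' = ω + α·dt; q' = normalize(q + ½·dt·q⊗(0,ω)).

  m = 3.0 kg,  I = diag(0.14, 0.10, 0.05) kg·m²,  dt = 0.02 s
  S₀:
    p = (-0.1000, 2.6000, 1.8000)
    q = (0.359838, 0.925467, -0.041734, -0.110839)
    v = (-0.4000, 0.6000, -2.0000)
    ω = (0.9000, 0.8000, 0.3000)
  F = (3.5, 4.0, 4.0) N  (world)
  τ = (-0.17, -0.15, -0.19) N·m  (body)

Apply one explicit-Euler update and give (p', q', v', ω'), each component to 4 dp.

p' = (-0.1080, 2.6120, 1.7600)
q' = (0.3521, 0.9294, -0.0426, -0.1020)
v' = (-0.3767, 0.6267, -1.9733)
ω' = (0.8774, 0.7651, 0.2355)

gyro term ω×Iω = (-0.0120, 0.0243, -0.0288)
angular accel α = (-1.1286, -1.7430, -3.2240)
new body rate ω' = (0.8774, 0.7651, 0.2355)
2q̇ = q⊗(0,ω) = (-0.7662814, 0.4000052, -0.0895248, 0.8858856)
q + ½dt·q⊗(0,ω), renormalized = (0.3521, 0.9294, -0.0426, -0.1020)
a = F/m = (1.1667, 1.3333, 1.3333)
p' = p + v·dt = (-0.1080, 2.6120, 1.7600)
v' = v + a·dt = (-0.3767, 0.6267, -1.9733)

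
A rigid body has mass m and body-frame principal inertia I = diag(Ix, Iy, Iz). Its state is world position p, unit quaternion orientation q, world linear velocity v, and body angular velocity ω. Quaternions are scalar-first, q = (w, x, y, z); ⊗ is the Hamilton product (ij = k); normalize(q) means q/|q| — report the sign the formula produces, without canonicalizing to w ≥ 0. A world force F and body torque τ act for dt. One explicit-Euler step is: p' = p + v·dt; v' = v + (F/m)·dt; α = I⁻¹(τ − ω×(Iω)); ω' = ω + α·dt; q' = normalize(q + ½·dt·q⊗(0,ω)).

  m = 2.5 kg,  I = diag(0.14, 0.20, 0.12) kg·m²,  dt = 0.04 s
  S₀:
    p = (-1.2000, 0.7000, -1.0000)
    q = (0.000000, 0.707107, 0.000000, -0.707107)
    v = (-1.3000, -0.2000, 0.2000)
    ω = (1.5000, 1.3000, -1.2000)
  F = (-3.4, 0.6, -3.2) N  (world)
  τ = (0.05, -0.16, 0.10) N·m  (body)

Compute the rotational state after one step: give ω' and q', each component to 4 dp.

ω' = (1.4786, 1.2752, -1.2057)
q' = (-0.0381, 0.7247, -0.0042, -0.6880)

ω×(Iω) gyroscopic = (0.1248, -0.0360, 0.1170)
angular accel α = (-0.5343, -0.6200, -0.1417)
ω + α·dt = (1.4786, 1.2752, -1.2057)
q⊗(0,ω) = (-1.9091889, 0.9192391, -0.2121321, 0.9192391)
q' = normalize(q + ½dt·q⊗(0,ω)) = (-0.0381, 0.7247, -0.0042, -0.6880)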